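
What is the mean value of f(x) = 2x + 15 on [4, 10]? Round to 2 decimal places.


Average value = 1/(b-a) * integral from a to b of f(x) dx
First compute the integral of 2x + 15:
F(x) = x^2 + 15x
F(10) = 1 * 100 + 15 * 10 = 250
F(4) = 1 * 16 + 15 * 4 = 76
Integral = 250 - 76 = 174
Average = 174 / (10 - 4) = 174 / 6
= 29 = 29.00

29.00


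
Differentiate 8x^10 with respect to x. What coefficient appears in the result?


We apply the power rule: d/dx [ax^n] = a*n * x^(n-1)
d/dx [8x^10]
= 8 * 10 * x^(10-1)
= 80x^9
The coefficient is 80

80


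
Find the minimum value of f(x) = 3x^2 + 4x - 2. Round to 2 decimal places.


For a quadratic f(x) = ax^2 + bx + c with a > 0, the minimum is at the vertex.
Vertex x-coordinate: x = -b/(2a)
x = -(4) / (2 * 3)
x = -4/6 = -2/3
Substitute back to find the minimum value:
f(-2/3) = 3 * (-2/3)^2 + 4 * (-2/3) - 2
= 4/3 - 8/3 - 2
= -10/3 ≈ -3.33

-3.33


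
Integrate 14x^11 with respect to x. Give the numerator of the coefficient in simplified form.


Apply the power rule for integration:
integral of ax^n dx = a/(n+1) * x^(n+1) + C
integral of 14x^11 dx
= 14/12 * x^12 + C
= 7/6 * x^12 + C
The coefficient in lowest terms is 7/6, and its numerator is 7

7


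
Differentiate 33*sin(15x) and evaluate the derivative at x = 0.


Apply the chain rule to differentiate 33*sin(15x):
d/dx [33*sin(15x)]
= 33 * cos(15x) * d/dx(15x)
= 33 * 15 * cos(15x)
= 495 * cos(15x)
Evaluate at x = 0:
= 495 * cos(0)
= 495 * 1
= 495

495


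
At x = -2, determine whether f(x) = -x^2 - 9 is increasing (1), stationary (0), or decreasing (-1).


Compute f'(x) to determine behavior:
f'(x) = -2x
f'(-2) = -2 * (-2) + 0
= 4 + 0
= 4
Since f'(-2) > 0, the function is increasing (1)

1


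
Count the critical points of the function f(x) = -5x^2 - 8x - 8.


Find where f'(x) = 0:
f'(x) = -10x - 8
Set f'(x) = 0:
-10x - 8 = 0
x = 8 / (-10) = -4/5
This is a linear equation in x, so there is exactly one solution.
Number of critical points: 1

1


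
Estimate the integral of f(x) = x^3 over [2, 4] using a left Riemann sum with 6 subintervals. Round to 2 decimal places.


Left Riemann sum uses left endpoints of each subinterval.
Interval: [2, 4], n = 6
dx = (4 - 2) / 6 = 1/3
Left endpoints: [2, 7/3, 8/3, 3, 10/3, 11/3]
f values: [8, 343/27, 512/27, 27, 1000/27, 1331/27]
Sum = dx * (sum of f values)
= 1/3 * 153
= 51 = 51.00

51.00


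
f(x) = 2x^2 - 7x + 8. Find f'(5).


Differentiate term by term using power and sum rules:
f(x) = 2x^2 - 7x + 8
f'(x) = 4x - 7
Substitute x = 5:
f'(5) = 4 * 5 - 7
= 20 - 7
= 13

13


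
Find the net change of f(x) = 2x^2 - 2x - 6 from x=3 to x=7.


Net change = f(b) - f(a)
f(x) = 2x^2 - 2x - 6
Compute f(7):
f(7) = 2 * 7^2 - 2 * 7 - 6
= 98 - 14 - 6
= 78
Compute f(3):
f(3) = 2 * 3^2 - 2 * 3 - 6
= 18 - 6 - 6
= 6
Net change = 78 - 6 = 72

72


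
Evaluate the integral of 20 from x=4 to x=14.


The integral of a constant k over [a, b] equals k * (b - a).
integral from 4 to 14 of 20 dx
= 20 * (14 - 4)
= 20 * 10
= 200

200


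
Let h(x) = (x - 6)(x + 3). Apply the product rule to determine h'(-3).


Let u(x) = x - 6 and v(x) = x + 3
u'(x) = 1
v'(x) = 1
Product rule: h'(x) = u'(x)*v(x) + u(x)*v'(x)
= 1 * (x + 3) + (x - 6) * 1
At x = -3:
u(-3) = 1 * (-3) - 6 = -9
v(-3) = 1 * (-3) + 3 = 0
h'(-3) = 1 * 0 + (-9) * 1
= 0 - 9
= -9

-9


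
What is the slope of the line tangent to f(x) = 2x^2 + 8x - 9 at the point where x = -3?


The slope of the tangent line equals f'(x) at the point.
f(x) = 2x^2 + 8x - 9
f'(x) = 4x + 8
At x = -3:
f'(-3) = 4 * (-3) + 8
= -12 + 8
= -4

-4


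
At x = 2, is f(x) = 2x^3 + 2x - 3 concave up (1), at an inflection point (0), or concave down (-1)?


Concavity is determined by the sign of f''(x).
f(x) = 2x^3 + 2x - 3
f'(x) = 6x^2 + 2
f''(x) = 12x
f''(2) = 12 * 2 + 0
= 24 + 0
= 24
Since f''(2) > 0, the function is concave up (1)

1


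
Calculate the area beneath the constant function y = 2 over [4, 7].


The area under a constant function y = 2 is a rectangle.
Width = 7 - 4 = 3
Height = 2
Area = width * height
= 3 * 2
= 6

6


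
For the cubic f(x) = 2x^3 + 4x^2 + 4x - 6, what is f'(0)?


Differentiate f(x) = 2x^3 + 4x^2 + 4x - 6 term by term:
f'(x) = 6x^2 + 8x + 4
Substitute x = 0:
f'(0) = 6 * 0^2 + 8 * 0 + 4
= 0 + 0 + 4
= 4

4


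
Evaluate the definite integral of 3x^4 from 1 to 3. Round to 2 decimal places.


Find the antiderivative of 3x^4:
F(x) = 3/5 * x^5
Apply the Fundamental Theorem of Calculus:
F(3) - F(1)
= 3/5 * 3^5 - 3/5 * 1^5
= 3/5 * (243 - 1)
= 3/5 * 242
= 726/5 = 145.20

145.20


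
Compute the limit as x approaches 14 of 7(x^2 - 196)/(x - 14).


Direct substitution gives 0/0, so we factor the numerator.
Factor: 7(x^2 - 196) = 7 * (x - 14)(x + 14)
Cancel the common factor (x - 14):
7(x^2 - 196)/(x - 14) = 7 * (x + 14)
Now substitute x = 14:
= 7 * (14 + 14) = 196

196


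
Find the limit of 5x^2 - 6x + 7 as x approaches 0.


Since polynomials are continuous, we use direct substitution.
lim(x->0) of 5x^2 - 6x + 7
= 5 * 0^2 - 6 * 0 + 7
= 0 + 0 + 7
= 7

7


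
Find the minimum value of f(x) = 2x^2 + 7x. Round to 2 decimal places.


For a quadratic f(x) = ax^2 + bx + c with a > 0, the minimum is at the vertex.
Vertex x-coordinate: x = -b/(2a)
x = -(7) / (2 * 2)
x = -7/4
Substitute back to find the minimum value:
f(-7/4) = 2 * (-7/4)^2 + 7 * (-7/4) + 0
= 49/8 - 49/4 + 0
= -49/8 ≈ -6.13

-6.13


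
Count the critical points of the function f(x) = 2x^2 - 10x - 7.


Find where f'(x) = 0:
f'(x) = 4x - 10
Set f'(x) = 0:
4x - 10 = 0
x = 10 / 4 = 5/2
This is a linear equation in x, so there is exactly one solution.
Number of critical points: 1

1


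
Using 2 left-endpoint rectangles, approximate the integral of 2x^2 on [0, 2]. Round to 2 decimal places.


Left Riemann sum uses left endpoints of each subinterval.
Interval: [0, 2], n = 2
dx = (2 - 0) / 2 = 1
Left endpoints: [0, 1]
f values: [0, 2]
Sum = dx * (sum of f values)
= 1 * 2
= 2 = 2.00

2.00


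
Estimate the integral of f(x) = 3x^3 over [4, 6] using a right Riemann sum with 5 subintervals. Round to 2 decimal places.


Right Riemann sum uses right endpoints of each subinterval.
Interval: [4, 6], n = 5
dx = (6 - 4) / 5 = 2/5
Right endpoints: [22/5, 24/5, 26/5, 28/5, 6]
f values: [31944/125, 41472/125, 52728/125, 65856/125, 648]
Sum = dx * (sum of f values)
= 2/5 * 2184
= 4368/5 = 873.60

873.60


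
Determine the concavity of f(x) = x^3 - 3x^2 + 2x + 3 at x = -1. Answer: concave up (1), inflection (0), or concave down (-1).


Concavity is determined by the sign of f''(x).
f(x) = x^3 - 3x^2 + 2x + 3
f'(x) = 3x^2 - 6x + 2
f''(x) = 6x - 6
f''(-1) = 6 * (-1) - 6
= -6 - 6
= -12
Since f''(-1) < 0, the function is concave down (-1)

-1


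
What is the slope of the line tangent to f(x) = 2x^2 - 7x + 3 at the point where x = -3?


The slope of the tangent line equals f'(x) at the point.
f(x) = 2x^2 - 7x + 3
f'(x) = 4x - 7
At x = -3:
f'(-3) = 4 * (-3) - 7
= -12 - 7
= -19

-19


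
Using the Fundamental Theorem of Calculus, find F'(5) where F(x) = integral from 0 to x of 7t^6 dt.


By the Fundamental Theorem of Calculus (Part 1):
If F(x) = integral from 0 to x of f(t) dt, then F'(x) = f(x)
Here f(t) = 7t^6
So F'(x) = 7x^6
Evaluate at x = 5:
F'(5) = 7 * 5^6
= 7 * 15625
= 109375

109375


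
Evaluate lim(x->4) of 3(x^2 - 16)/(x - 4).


Direct substitution gives 0/0, so we factor the numerator.
Factor: 3(x^2 - 16) = 3 * (x - 4)(x + 4)
Cancel the common factor (x - 4):
3(x^2 - 16)/(x - 4) = 3 * (x + 4)
Now substitute x = 4:
= 3 * (4 + 4) = 24

24


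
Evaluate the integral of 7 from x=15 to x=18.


The integral of a constant k over [a, b] equals k * (b - a).
integral from 15 to 18 of 7 dx
= 7 * (18 - 15)
= 7 * 3
= 21

21


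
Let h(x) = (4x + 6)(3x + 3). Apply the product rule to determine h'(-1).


Let u(x) = 4x + 6 and v(x) = 3x + 3
u'(x) = 4
v'(x) = 3
Product rule: h'(x) = u'(x)*v(x) + u(x)*v'(x)
= 4 * (3x + 3) + (4x + 6) * 3
At x = -1:
u(-1) = 4 * (-1) + 6 = 2
v(-1) = 3 * (-1) + 3 = 0
h'(-1) = 4 * 0 + 2 * 3
= 0 + 6
= 6

6


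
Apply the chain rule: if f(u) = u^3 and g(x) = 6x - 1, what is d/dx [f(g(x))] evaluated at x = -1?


Using the chain rule: (f(g(x)))' = f'(g(x)) * g'(x)
First, find g(-1):
g(-1) = 6 * (-1) - 1 = -7
Next, f'(u) = 3u^2
And g'(x) = 6
So f'(g(-1)) * g'(-1)
= 3 * (-7)^2 * 6
= 3 * 49 * 6
= 882

882


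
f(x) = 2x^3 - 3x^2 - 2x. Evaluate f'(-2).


Differentiate f(x) = 2x^3 - 3x^2 - 2x term by term:
f'(x) = 6x^2 - 6x - 2
Substitute x = -2:
f'(-2) = 6 * (-2)^2 - 6 * (-2) - 2
= 24 + 12 - 2
= 34

34


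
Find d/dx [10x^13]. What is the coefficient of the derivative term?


We apply the power rule: d/dx [ax^n] = a*n * x^(n-1)
d/dx [10x^13]
= 10 * 13 * x^(13-1)
= 130x^12
The coefficient is 130

130


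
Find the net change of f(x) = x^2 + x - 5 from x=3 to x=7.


Net change = f(b) - f(a)
f(x) = x^2 + x - 5
Compute f(7):
f(7) = 1 * 7^2 + 1 * 7 - 5
= 49 + 7 - 5
= 51
Compute f(3):
f(3) = 1 * 3^2 + 1 * 3 - 5
= 9 + 3 - 5
= 7
Net change = 51 - 7 = 44

44


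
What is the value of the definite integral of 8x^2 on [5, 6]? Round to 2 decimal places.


Find the antiderivative of 8x^2:
F(x) = 8/3 * x^3
Apply the Fundamental Theorem of Calculus:
F(6) - F(5)
= 8/3 * 6^3 - 8/3 * 5^3
= 8/3 * (216 - 125)
= 8/3 * 91
= 728/3 ≈ 242.67

242.67


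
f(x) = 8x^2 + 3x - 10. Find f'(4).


Differentiate term by term using power and sum rules:
f(x) = 8x^2 + 3x - 10
f'(x) = 16x + 3
Substitute x = 4:
f'(4) = 16 * 4 + 3
= 64 + 3
= 67

67


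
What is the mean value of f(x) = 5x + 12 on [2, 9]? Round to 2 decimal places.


Average value = 1/(b-a) * integral from a to b of f(x) dx
First compute the integral of 5x + 12:
F(x) = (5/2)x^2 + 12x
F(9) = 5/2 * 81 + 12 * 9 = 621/2
F(2) = 5/2 * 4 + 12 * 2 = 34
Integral = 621/2 - 34 = 553/2
Average = (553/2) / (9 - 2) = (553/2) / 7
= 79/2 = 39.50

39.50


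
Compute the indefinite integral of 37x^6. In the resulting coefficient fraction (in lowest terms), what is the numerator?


Apply the power rule for integration:
integral of ax^n dx = a/(n+1) * x^(n+1) + C
integral of 37x^6 dx
= 37/7 * x^7 + C
The coefficient in lowest terms is 37/7, and its numerator is 37

37


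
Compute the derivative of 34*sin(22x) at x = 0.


Apply the chain rule to differentiate 34*sin(22x):
d/dx [34*sin(22x)]
= 34 * cos(22x) * d/dx(22x)
= 34 * 22 * cos(22x)
= 748 * cos(22x)
Evaluate at x = 0:
= 748 * cos(0)
= 748 * 1
= 748

748


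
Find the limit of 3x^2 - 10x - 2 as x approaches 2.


Since polynomials are continuous, we use direct substitution.
lim(x->2) of 3x^2 - 10x - 2
= 3 * 2^2 - 10 * 2 - 2
= 12 - 20 - 2
= -10

-10


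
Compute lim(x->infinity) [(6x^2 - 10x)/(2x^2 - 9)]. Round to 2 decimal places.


For limits at infinity with equal-degree polynomials,
we compare leading coefficients.
Numerator leading term: 6x^2
Denominator leading term: 2x^2
Divide both by x^2:
lim = (6 - 10/x) / (2 - 9/x^2)
As x -> infinity, the 1/x and 1/x^2 terms vanish:
= 6/2 = 3 = 3.00

3.00


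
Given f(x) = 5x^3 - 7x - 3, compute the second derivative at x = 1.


First derivative:
f'(x) = 15x^2 - 7
Second derivative:
f''(x) = 30x
Substitute x = 1:
f''(1) = 30 * 1 + 0
= 30 + 0
= 30

30


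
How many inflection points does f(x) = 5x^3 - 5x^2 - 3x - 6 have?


Inflection points occur where f''(x) = 0 and concavity changes.
f(x) = 5x^3 - 5x^2 - 3x - 6
f'(x) = 15x^2 - 10x - 3
f''(x) = 30x - 10
Set f''(x) = 0:
30x - 10 = 0
x = 10 / 30 = 1/3
Since f''(x) is linear (degree 1), it changes sign at this point.
Therefore there is exactly 1 inflection point.

1


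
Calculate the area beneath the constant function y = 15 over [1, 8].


The area under a constant function y = 15 is a rectangle.
Width = 8 - 1 = 7
Height = 15
Area = width * height
= 7 * 15
= 105

105


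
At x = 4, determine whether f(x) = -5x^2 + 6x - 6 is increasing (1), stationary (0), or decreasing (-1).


Compute f'(x) to determine behavior:
f'(x) = -10x + 6
f'(4) = -10 * 4 + 6
= -40 + 6
= -34
Since f'(4) < 0, the function is decreasing (-1)

-1


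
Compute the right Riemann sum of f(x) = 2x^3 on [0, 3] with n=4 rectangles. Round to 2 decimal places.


Right Riemann sum uses right endpoints of each subinterval.
Interval: [0, 3], n = 4
dx = (3 - 0) / 4 = 3/4
Right endpoints: [3/4, 3/2, 9/4, 3]
f values: [27/32, 27/4, 729/32, 54]
Sum = dx * (sum of f values)
= 3/4 * 675/8
= 2025/32 ≈ 63.28

63.28


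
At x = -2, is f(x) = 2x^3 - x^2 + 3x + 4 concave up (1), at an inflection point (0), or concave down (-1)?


Concavity is determined by the sign of f''(x).
f(x) = 2x^3 - x^2 + 3x + 4
f'(x) = 6x^2 - 2x + 3
f''(x) = 12x - 2
f''(-2) = 12 * (-2) - 2
= -24 - 2
= -26
Since f''(-2) < 0, the function is concave down (-1)

-1


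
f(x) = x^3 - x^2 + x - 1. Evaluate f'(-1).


Differentiate f(x) = x^3 - x^2 + x - 1 term by term:
f'(x) = 3x^2 - 2x + 1
Substitute x = -1:
f'(-1) = 3 * (-1)^2 - 2 * (-1) + 1
= 3 + 2 + 1
= 6

6


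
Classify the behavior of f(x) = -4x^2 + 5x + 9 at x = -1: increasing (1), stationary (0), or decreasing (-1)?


Compute f'(x) to determine behavior:
f'(x) = -8x + 5
f'(-1) = -8 * (-1) + 5
= 8 + 5
= 13
Since f'(-1) > 0, the function is increasing (1)

1


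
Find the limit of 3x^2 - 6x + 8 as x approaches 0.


Since polynomials are continuous, we use direct substitution.
lim(x->0) of 3x^2 - 6x + 8
= 3 * 0^2 - 6 * 0 + 8
= 0 + 0 + 8
= 8

8


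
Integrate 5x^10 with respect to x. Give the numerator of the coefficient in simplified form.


Apply the power rule for integration:
integral of ax^n dx = a/(n+1) * x^(n+1) + C
integral of 5x^10 dx
= 5/11 * x^11 + C
The coefficient in lowest terms is 5/11, and its numerator is 5

5


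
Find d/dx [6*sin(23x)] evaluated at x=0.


Apply the chain rule to differentiate 6*sin(23x):
d/dx [6*sin(23x)]
= 6 * cos(23x) * d/dx(23x)
= 6 * 23 * cos(23x)
= 138 * cos(23x)
Evaluate at x = 0:
= 138 * cos(0)
= 138 * 1
= 138

138


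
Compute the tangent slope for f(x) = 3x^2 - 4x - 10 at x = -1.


The slope of the tangent line equals f'(x) at the point.
f(x) = 3x^2 - 4x - 10
f'(x) = 6x - 4
At x = -1:
f'(-1) = 6 * (-1) - 4
= -6 - 4
= -10

-10


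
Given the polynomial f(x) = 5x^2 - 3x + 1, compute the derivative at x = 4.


Differentiate term by term using power and sum rules:
f(x) = 5x^2 - 3x + 1
f'(x) = 10x - 3
Substitute x = 4:
f'(4) = 10 * 4 - 3
= 40 - 3
= 37

37


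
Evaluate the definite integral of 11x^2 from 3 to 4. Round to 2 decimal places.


Find the antiderivative of 11x^2:
F(x) = 11/3 * x^3
Apply the Fundamental Theorem of Calculus:
F(4) - F(3)
= 11/3 * 4^3 - 11/3 * 3^3
= 11/3 * (64 - 27)
= 11/3 * 37
= 407/3 ≈ 135.67

135.67


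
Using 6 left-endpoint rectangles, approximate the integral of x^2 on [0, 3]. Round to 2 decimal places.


Left Riemann sum uses left endpoints of each subinterval.
Interval: [0, 3], n = 6
dx = (3 - 0) / 6 = 1/2
Left endpoints: [0, 1/2, 1, 3/2, 2, 5/2]
f values: [0, 1/4, 1, 9/4, 4, 25/4]
Sum = dx * (sum of f values)
= 1/2 * 55/4
= 55/8 ≈ 6.88

6.88


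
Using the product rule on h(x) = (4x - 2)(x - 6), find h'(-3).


Let u(x) = 4x - 2 and v(x) = x - 6
u'(x) = 4
v'(x) = 1
Product rule: h'(x) = u'(x)*v(x) + u(x)*v'(x)
= 4 * (x - 6) + (4x - 2) * 1
At x = -3:
u(-3) = 4 * (-3) - 2 = -14
v(-3) = 1 * (-3) - 6 = -9
h'(-3) = 4 * (-9) + (-14) * 1
= -36 - 14
= -50

-50


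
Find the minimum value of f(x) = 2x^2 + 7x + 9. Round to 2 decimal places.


For a quadratic f(x) = ax^2 + bx + c with a > 0, the minimum is at the vertex.
Vertex x-coordinate: x = -b/(2a)
x = -(7) / (2 * 2)
x = -7/4
Substitute back to find the minimum value:
f(-7/4) = 2 * (-7/4)^2 + 7 * (-7/4) + 9
= 49/8 - 49/4 + 9
= 23/8 ≈ 2.88

2.88


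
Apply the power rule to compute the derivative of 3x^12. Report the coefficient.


We apply the power rule: d/dx [ax^n] = a*n * x^(n-1)
d/dx [3x^12]
= 3 * 12 * x^(12-1)
= 36x^11
The coefficient is 36

36


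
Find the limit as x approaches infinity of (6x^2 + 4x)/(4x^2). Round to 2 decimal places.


For limits at infinity with equal-degree polynomials,
we compare leading coefficients.
Numerator leading term: 6x^2
Denominator leading term: 4x^2
Divide both by x^2:
lim = (6 + 4/x) / (4)
As x -> infinity, the 1/x and 1/x^2 terms vanish:
= 6/4 = 3/2 = 1.50

1.50


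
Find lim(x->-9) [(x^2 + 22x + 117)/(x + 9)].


Direct substitution gives 0/0, so we factor the numerator.
Factor: (x^2 + 22x + 117) = (x + 9)(x + 13)
Cancel the common factor (x + 9):
(x^2 + 22x + 117)/(x + 9) = (x + 13)
Now substitute x = -9:
= (-9) - (-13) = 4

4


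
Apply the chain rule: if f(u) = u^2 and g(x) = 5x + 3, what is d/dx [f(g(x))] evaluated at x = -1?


Using the chain rule: (f(g(x)))' = f'(g(x)) * g'(x)
First, find g(-1):
g(-1) = 5 * (-1) + 3 = -2
Next, f'(u) = 2u
And g'(x) = 5
So f'(g(-1)) * g'(-1)
= 2 * (-2) * 5
= -20

-20


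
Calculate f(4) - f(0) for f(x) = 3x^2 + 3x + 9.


Net change = f(b) - f(a)
f(x) = 3x^2 + 3x + 9
Compute f(4):
f(4) = 3 * 4^2 + 3 * 4 + 9
= 48 + 12 + 9
= 69
Compute f(0):
f(0) = 3 * 0^2 + 3 * 0 + 9
= 0 + 0 + 9
= 9
Net change = 69 - 9 = 60

60


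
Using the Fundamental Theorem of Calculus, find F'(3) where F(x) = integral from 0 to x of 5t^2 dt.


By the Fundamental Theorem of Calculus (Part 1):
If F(x) = integral from 0 to x of f(t) dt, then F'(x) = f(x)
Here f(t) = 5t^2
So F'(x) = 5x^2
Evaluate at x = 3:
F'(3) = 5 * 3^2
= 5 * 9
= 45

45


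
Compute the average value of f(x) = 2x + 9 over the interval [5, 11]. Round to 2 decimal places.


Average value = 1/(b-a) * integral from a to b of f(x) dx
First compute the integral of 2x + 9:
F(x) = x^2 + 9x
F(11) = 1 * 121 + 9 * 11 = 220
F(5) = 1 * 25 + 9 * 5 = 70
Integral = 220 - 70 = 150
Average = 150 / (11 - 5) = 150 / 6
= 25 = 25.00

25.00


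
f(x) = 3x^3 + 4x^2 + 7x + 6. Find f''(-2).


First derivative:
f'(x) = 9x^2 + 8x + 7
Second derivative:
f''(x) = 18x + 8
Substitute x = -2:
f''(-2) = 18 * (-2) + 8
= -36 + 8
= -28

-28


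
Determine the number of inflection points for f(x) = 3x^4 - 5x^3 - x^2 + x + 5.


Inflection points occur where f''(x) = 0 and concavity changes.
f(x) = 3x^4 - 5x^3 - x^2 + x + 5
f'(x) = 12x^3 - 15x^2 - 2x + 1
f''(x) = 36x^2 - 30x - 2
This is a quadratic in x. Use the discriminant to count real roots.
Discriminant = (-30)^2 - 4 * 36 * (-2)
= 900 - (-288)
= 1188
Since discriminant > 0, f''(x) = 0 has 2 distinct real solutions.
A quadratic with two distinct real roots changes sign at each root, so concavity changes at both.
Number of inflection points: 2

2


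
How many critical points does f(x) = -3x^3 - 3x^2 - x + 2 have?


Find where f'(x) = 0:
f(x) = -3x^3 - 3x^2 - x + 2
f'(x) = -9x^2 - 6x - 1
This is a quadratic in x. Use the discriminant to count real roots.
Discriminant = (-6)^2 - 4 * (-9) * (-1)
= 36 - 36
= 0
Since discriminant = 0, f'(x) = 0 has exactly 1 real solution.
Number of critical points: 1

1


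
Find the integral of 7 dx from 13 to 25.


The integral of a constant k over [a, b] equals k * (b - a).
integral from 13 to 25 of 7 dx
= 7 * (25 - 13)
= 7 * 12
= 84

84


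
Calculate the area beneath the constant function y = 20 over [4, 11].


The area under a constant function y = 20 is a rectangle.
Width = 11 - 4 = 7
Height = 20
Area = width * height
= 7 * 20
= 140

140


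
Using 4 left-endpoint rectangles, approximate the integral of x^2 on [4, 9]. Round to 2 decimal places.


Left Riemann sum uses left endpoints of each subinterval.
Interval: [4, 9], n = 4
dx = (9 - 4) / 4 = 5/4
Left endpoints: [4, 21/4, 13/2, 31/4]
f values: [16, 441/16, 169/4, 961/16]
Sum = dx * (sum of f values)
= 5/4 * 1167/8
= 5835/32 ≈ 182.34

182.34


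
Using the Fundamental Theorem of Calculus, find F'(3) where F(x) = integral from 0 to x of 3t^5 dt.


By the Fundamental Theorem of Calculus (Part 1):
If F(x) = integral from 0 to x of f(t) dt, then F'(x) = f(x)
Here f(t) = 3t^5
So F'(x) = 3x^5
Evaluate at x = 3:
F'(3) = 3 * 3^5
= 3 * 243
= 729

729


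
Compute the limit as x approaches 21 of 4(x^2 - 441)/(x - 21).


Direct substitution gives 0/0, so we factor the numerator.
Factor: 4(x^2 - 441) = 4 * (x - 21)(x + 21)
Cancel the common factor (x - 21):
4(x^2 - 441)/(x - 21) = 4 * (x + 21)
Now substitute x = 21:
= 4 * (21 + 21) = 168

168


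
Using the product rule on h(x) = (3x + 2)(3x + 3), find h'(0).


Let u(x) = 3x + 2 and v(x) = 3x + 3
u'(x) = 3
v'(x) = 3
Product rule: h'(x) = u'(x)*v(x) + u(x)*v'(x)
= 3 * (3x + 3) + (3x + 2) * 3
At x = 0:
u(0) = 3 * 0 + 2 = 2
v(0) = 3 * 0 + 3 = 3
h'(0) = 3 * 3 + 2 * 3
= 9 + 6
= 15

15


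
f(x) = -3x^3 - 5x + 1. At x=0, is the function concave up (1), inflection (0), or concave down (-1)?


Concavity is determined by the sign of f''(x).
f(x) = -3x^3 - 5x + 1
f'(x) = -9x^2 - 5
f''(x) = -18x
f''(0) = -18 * 0 + 0
= 0 + 0
= 0
f''(0) = 0, and f''(x) is linear with nonzero slope -18, so f'' changes sign at x = 0. Hence the function is at an inflection point (0)

0


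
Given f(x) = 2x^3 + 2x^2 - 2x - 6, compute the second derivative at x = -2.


First derivative:
f'(x) = 6x^2 + 4x - 2
Second derivative:
f''(x) = 12x + 4
Substitute x = -2:
f''(-2) = 12 * (-2) + 4
= -24 + 4
= -20

-20


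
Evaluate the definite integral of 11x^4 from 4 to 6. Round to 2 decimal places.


Find the antiderivative of 11x^4:
F(x) = 11/5 * x^5
Apply the Fundamental Theorem of Calculus:
F(6) - F(4)
= 11/5 * 6^5 - 11/5 * 4^5
= 11/5 * (7776 - 1024)
= 11/5 * 6752
= 74272/5 = 14854.40

14854.40


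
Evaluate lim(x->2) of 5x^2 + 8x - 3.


Since polynomials are continuous, we use direct substitution.
lim(x->2) of 5x^2 + 8x - 3
= 5 * 2^2 + 8 * 2 - 3
= 20 + 16 - 3
= 33

33


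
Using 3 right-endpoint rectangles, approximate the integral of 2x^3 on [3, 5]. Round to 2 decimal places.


Right Riemann sum uses right endpoints of each subinterval.
Interval: [3, 5], n = 3
dx = (5 - 3) / 3 = 2/3
Right endpoints: [11/3, 13/3, 5]
f values: [2662/27, 4394/27, 250]
Sum = dx * (sum of f values)
= 2/3 * 1534/3
= 3068/9 ≈ 340.89

340.89


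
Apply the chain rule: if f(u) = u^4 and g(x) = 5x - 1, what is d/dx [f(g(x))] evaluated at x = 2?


Using the chain rule: (f(g(x)))' = f'(g(x)) * g'(x)
First, find g(2):
g(2) = 5 * 2 - 1 = 9
Next, f'(u) = 4u^3
And g'(x) = 5
So f'(g(2)) * g'(2)
= 4 * 9^3 * 5
= 4 * 729 * 5
= 14580

14580


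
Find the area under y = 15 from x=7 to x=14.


The area under a constant function y = 15 is a rectangle.
Width = 14 - 7 = 7
Height = 15
Area = width * height
= 7 * 15
= 105

105


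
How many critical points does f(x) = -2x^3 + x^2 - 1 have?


Find where f'(x) = 0:
f(x) = -2x^3 + x^2 - 1
f'(x) = -6x^2 + 2x
This is a quadratic in x. Use the discriminant to count real roots.
Discriminant = (2)^2 - 4 * (-6) * 0
= 4 - 0
= 4
Since discriminant > 0, f'(x) = 0 has 2 real solutions.
Number of critical points: 2

2


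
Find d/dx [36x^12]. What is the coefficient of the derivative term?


We apply the power rule: d/dx [ax^n] = a*n * x^(n-1)
d/dx [36x^12]
= 36 * 12 * x^(12-1)
= 432x^11
The coefficient is 432

432


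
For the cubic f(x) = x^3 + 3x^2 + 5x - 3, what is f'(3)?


Differentiate f(x) = x^3 + 3x^2 + 5x - 3 term by term:
f'(x) = 3x^2 + 6x + 5
Substitute x = 3:
f'(3) = 3 * 3^2 + 6 * 3 + 5
= 27 + 18 + 5
= 50

50


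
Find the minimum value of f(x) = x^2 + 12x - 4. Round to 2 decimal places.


For a quadratic f(x) = ax^2 + bx + c with a > 0, the minimum is at the vertex.
Vertex x-coordinate: x = -b/(2a)
x = -(12) / (2 * 1)
x = -12/2 = -6
Substitute back to find the minimum value:
f(-6) = 1 * (-6)^2 + 12 * (-6) - 4
= 36 - 72 - 4
= -40 = -40.00

-40.00


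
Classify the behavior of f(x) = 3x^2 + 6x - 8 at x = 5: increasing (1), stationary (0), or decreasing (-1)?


Compute f'(x) to determine behavior:
f'(x) = 6x + 6
f'(5) = 6 * 5 + 6
= 30 + 6
= 36
Since f'(5) > 0, the function is increasing (1)

1


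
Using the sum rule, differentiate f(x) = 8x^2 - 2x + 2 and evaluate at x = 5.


Differentiate term by term using power and sum rules:
f(x) = 8x^2 - 2x + 2
f'(x) = 16x - 2
Substitute x = 5:
f'(5) = 16 * 5 - 2
= 80 - 2
= 78

78


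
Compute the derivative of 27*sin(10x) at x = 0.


Apply the chain rule to differentiate 27*sin(10x):
d/dx [27*sin(10x)]
= 27 * cos(10x) * d/dx(10x)
= 27 * 10 * cos(10x)
= 270 * cos(10x)
Evaluate at x = 0:
= 270 * cos(0)
= 270 * 1
= 270

270


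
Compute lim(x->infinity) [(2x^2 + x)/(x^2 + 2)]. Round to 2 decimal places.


For limits at infinity with equal-degree polynomials,
we compare leading coefficients.
Numerator leading term: 2x^2
Denominator leading term: x^2
Divide both by x^2:
lim = (2 + 1/x) / (1 + 2/x^2)
As x -> infinity, the 1/x and 1/x^2 terms vanish:
= 2/1 = 2 = 2.00

2.00


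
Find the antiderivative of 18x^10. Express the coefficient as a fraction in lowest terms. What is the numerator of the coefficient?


Apply the power rule for integration:
integral of ax^n dx = a/(n+1) * x^(n+1) + C
integral of 18x^10 dx
= 18/11 * x^11 + C
The coefficient in lowest terms is 18/11, and its numerator is 18

18


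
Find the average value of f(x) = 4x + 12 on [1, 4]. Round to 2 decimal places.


Average value = 1/(b-a) * integral from a to b of f(x) dx
First compute the integral of 4x + 12:
F(x) = 2x^2 + 12x
F(4) = 2 * 16 + 12 * 4 = 80
F(1) = 2 * 1 + 12 * 1 = 14
Integral = 80 - 14 = 66
Average = 66 / (4 - 1) = 66 / 3
= 22 = 22.00

22.00


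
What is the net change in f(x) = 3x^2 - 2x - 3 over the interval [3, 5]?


Net change = f(b) - f(a)
f(x) = 3x^2 - 2x - 3
Compute f(5):
f(5) = 3 * 5^2 - 2 * 5 - 3
= 75 - 10 - 3
= 62
Compute f(3):
f(3) = 3 * 3^2 - 2 * 3 - 3
= 27 - 6 - 3
= 18
Net change = 62 - 18 = 44

44


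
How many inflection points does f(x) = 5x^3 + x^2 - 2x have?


Inflection points occur where f''(x) = 0 and concavity changes.
f(x) = 5x^3 + x^2 - 2x
f'(x) = 15x^2 + 2x - 2
f''(x) = 30x + 2
Set f''(x) = 0:
30x + 2 = 0
x = -2 / 30 = -1/15
Since f''(x) is linear (degree 1), it changes sign at this point.
Therefore there is exactly 1 inflection point.

1


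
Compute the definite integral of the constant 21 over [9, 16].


The integral of a constant k over [a, b] equals k * (b - a).
integral from 9 to 16 of 21 dx
= 21 * (16 - 9)
= 21 * 7
= 147

147


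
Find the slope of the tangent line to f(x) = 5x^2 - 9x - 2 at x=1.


The slope of the tangent line equals f'(x) at the point.
f(x) = 5x^2 - 9x - 2
f'(x) = 10x - 9
At x = 1:
f'(1) = 10 * 1 - 9
= 10 - 9
= 1

1


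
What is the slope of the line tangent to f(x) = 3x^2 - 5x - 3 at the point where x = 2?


The slope of the tangent line equals f'(x) at the point.
f(x) = 3x^2 - 5x - 3
f'(x) = 6x - 5
At x = 2:
f'(2) = 6 * 2 - 5
= 12 - 5
= 7

7


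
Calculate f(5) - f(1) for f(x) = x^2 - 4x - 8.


Net change = f(b) - f(a)
f(x) = x^2 - 4x - 8
Compute f(5):
f(5) = 1 * 5^2 - 4 * 5 - 8
= 25 - 20 - 8
= -3
Compute f(1):
f(1) = 1 * 1^2 - 4 * 1 - 8
= 1 - 4 - 8
= -11
Net change = -3 - (-11) = 8

8


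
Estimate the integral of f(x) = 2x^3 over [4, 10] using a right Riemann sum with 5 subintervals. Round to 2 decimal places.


Right Riemann sum uses right endpoints of each subinterval.
Interval: [4, 10], n = 5
dx = (10 - 4) / 5 = 6/5
Right endpoints: [26/5, 32/5, 38/5, 44/5, 10]
f values: [35152/125, 65536/125, 109744/125, 170368/125, 2000]
Sum = dx * (sum of f values)
= 6/5 * 25232/5
= 151392/25 = 6055.68

6055.68


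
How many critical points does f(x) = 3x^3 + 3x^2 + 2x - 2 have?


Find where f'(x) = 0:
f(x) = 3x^3 + 3x^2 + 2x - 2
f'(x) = 9x^2 + 6x + 2
This is a quadratic in x. Use the discriminant to count real roots.
Discriminant = (6)^2 - 4 * 9 * 2
= 36 - 72
= -36
Since discriminant < 0, f'(x) = 0 has no real solutions.
Number of critical points: 0

0


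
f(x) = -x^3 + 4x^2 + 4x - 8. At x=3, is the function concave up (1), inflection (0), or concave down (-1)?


Concavity is determined by the sign of f''(x).
f(x) = -x^3 + 4x^2 + 4x - 8
f'(x) = -3x^2 + 8x + 4
f''(x) = -6x + 8
f''(3) = -6 * 3 + 8
= -18 + 8
= -10
Since f''(3) < 0, the function is concave down (-1)

-1


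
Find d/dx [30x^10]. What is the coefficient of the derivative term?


We apply the power rule: d/dx [ax^n] = a*n * x^(n-1)
d/dx [30x^10]
= 30 * 10 * x^(10-1)
= 300x^9
The coefficient is 300

300


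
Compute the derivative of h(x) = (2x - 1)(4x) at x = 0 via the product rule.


Let u(x) = 2x - 1 and v(x) = 4x
u'(x) = 2
v'(x) = 4
Product rule: h'(x) = u'(x)*v(x) + u(x)*v'(x)
= 2 * (4x) + (2x - 1) * 4
At x = 0:
u(0) = 2 * 0 - 1 = -1
v(0) = 4 * 0 + 0 = 0
h'(0) = 2 * 0 + (-1) * 4
= 0 - 4
= -4

-4


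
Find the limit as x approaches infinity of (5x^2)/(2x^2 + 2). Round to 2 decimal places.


For limits at infinity with equal-degree polynomials,
we compare leading coefficients.
Numerator leading term: 5x^2
Denominator leading term: 2x^2
Divide both by x^2:
lim = (5) / (2 + 2/x^2)
As x -> infinity, the 1/x and 1/x^2 terms vanish:
= 5/2 = 2.50

2.50


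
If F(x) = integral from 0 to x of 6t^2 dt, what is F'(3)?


By the Fundamental Theorem of Calculus (Part 1):
If F(x) = integral from 0 to x of f(t) dt, then F'(x) = f(x)
Here f(t) = 6t^2
So F'(x) = 6x^2
Evaluate at x = 3:
F'(3) = 6 * 3^2
= 6 * 9
= 54

54


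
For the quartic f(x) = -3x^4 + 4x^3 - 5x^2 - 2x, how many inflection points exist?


Inflection points occur where f''(x) = 0 and concavity changes.
f(x) = -3x^4 + 4x^3 - 5x^2 - 2x
f'(x) = -12x^3 + 12x^2 - 10x - 2
f''(x) = -36x^2 + 24x - 10
This is a quadratic in x. Use the discriminant to count real roots.
Discriminant = (24)^2 - 4 * (-36) * (-10)
= 576 - 1440
= -864
Since discriminant < 0, f''(x) = 0 has no real solutions.
Number of inflection points: 0

0


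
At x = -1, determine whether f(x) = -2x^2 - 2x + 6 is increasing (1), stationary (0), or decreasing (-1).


Compute f'(x) to determine behavior:
f'(x) = -4x - 2
f'(-1) = -4 * (-1) - 2
= 4 - 2
= 2
Since f'(-1) > 0, the function is increasing (1)

1


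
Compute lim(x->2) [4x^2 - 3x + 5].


Since polynomials are continuous, we use direct substitution.
lim(x->2) of 4x^2 - 3x + 5
= 4 * 2^2 - 3 * 2 + 5
= 16 - 6 + 5
= 15

15


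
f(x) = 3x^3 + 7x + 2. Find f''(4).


First derivative:
f'(x) = 9x^2 + 7
Second derivative:
f''(x) = 18x
Substitute x = 4:
f''(4) = 18 * 4 + 0
= 72 + 0
= 72

72


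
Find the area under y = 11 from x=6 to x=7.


The area under a constant function y = 11 is a rectangle.
Width = 7 - 6 = 1
Height = 11
Area = width * height
= 1 * 11
= 11

11


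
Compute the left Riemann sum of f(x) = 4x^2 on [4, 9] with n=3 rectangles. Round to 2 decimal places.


Left Riemann sum uses left endpoints of each subinterval.
Interval: [4, 9], n = 3
dx = (9 - 4) / 3 = 5/3
Left endpoints: [4, 17/3, 22/3]
f values: [64, 1156/9, 1936/9]
Sum = dx * (sum of f values)
= 5/3 * 3668/9
= 18340/27 ≈ 679.26

679.26


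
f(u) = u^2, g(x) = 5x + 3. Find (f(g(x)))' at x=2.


Using the chain rule: (f(g(x)))' = f'(g(x)) * g'(x)
First, find g(2):
g(2) = 5 * 2 + 3 = 13
Next, f'(u) = 2u
And g'(x) = 5
So f'(g(2)) * g'(2)
= 2 * 13 * 5
= 130

130


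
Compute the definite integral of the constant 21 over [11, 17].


The integral of a constant k over [a, b] equals k * (b - a).
integral from 11 to 17 of 21 dx
= 21 * (17 - 11)
= 21 * 6
= 126

126


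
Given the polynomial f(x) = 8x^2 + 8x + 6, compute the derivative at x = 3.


Differentiate term by term using power and sum rules:
f(x) = 8x^2 + 8x + 6
f'(x) = 16x + 8
Substitute x = 3:
f'(3) = 16 * 3 + 8
= 48 + 8
= 56

56


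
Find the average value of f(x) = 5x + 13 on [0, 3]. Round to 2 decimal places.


Average value = 1/(b-a) * integral from a to b of f(x) dx
First compute the integral of 5x + 13:
F(x) = (5/2)x^2 + 13x
F(3) = 5/2 * 9 + 13 * 3 = 123/2
F(0) = 5/2 * 0 + 13 * 0 = 0
Integral = 123/2 - 0 = 123/2
Average = (123/2) / (3 - 0) = (123/2) / 3
= 41/2 = 20.50

20.50


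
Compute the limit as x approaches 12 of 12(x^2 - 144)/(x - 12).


Direct substitution gives 0/0, so we factor the numerator.
Factor: 12(x^2 - 144) = 12 * (x - 12)(x + 12)
Cancel the common factor (x - 12):
12(x^2 - 144)/(x - 12) = 12 * (x + 12)
Now substitute x = 12:
= 12 * (12 + 12) = 288

288


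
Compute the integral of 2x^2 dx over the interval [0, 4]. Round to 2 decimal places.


Find the antiderivative of 2x^2:
F(x) = 2/3 * x^3
Apply the Fundamental Theorem of Calculus:
F(4) - F(0)
= 2/3 * 4^3 - 2/3 * 0^3
= 2/3 * (64 - 0)
= 2/3 * 64
= 128/3 ≈ 42.67

42.67


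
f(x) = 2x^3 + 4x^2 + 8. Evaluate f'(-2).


Differentiate f(x) = 2x^3 + 4x^2 + 8 term by term:
f'(x) = 6x^2 + 8x
Substitute x = -2:
f'(-2) = 6 * (-2)^2 + 8 * (-2) + 0
= 24 - 16 + 0
= 8

8


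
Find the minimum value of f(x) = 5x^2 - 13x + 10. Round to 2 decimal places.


For a quadratic f(x) = ax^2 + bx + c with a > 0, the minimum is at the vertex.
Vertex x-coordinate: x = -b/(2a)
x = -(-13) / (2 * 5)
x = 13/10
Substitute back to find the minimum value:
f(13/10) = 5 * (13/10)^2 - 13 * (13/10) + 10
= 169/20 - 169/10 + 10
= 31/20 = 1.55

1.55


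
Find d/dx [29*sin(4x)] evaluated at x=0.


Apply the chain rule to differentiate 29*sin(4x):
d/dx [29*sin(4x)]
= 29 * cos(4x) * d/dx(4x)
= 29 * 4 * cos(4x)
= 116 * cos(4x)
Evaluate at x = 0:
= 116 * cos(0)
= 116 * 1
= 116

116


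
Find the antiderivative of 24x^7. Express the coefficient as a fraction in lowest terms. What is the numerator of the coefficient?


Apply the power rule for integration:
integral of ax^n dx = a/(n+1) * x^(n+1) + C
integral of 24x^7 dx
= 24/8 * x^8 + C
= 3 * x^8 + C
The coefficient in lowest terms is 3 = 3/1, so its numerator is 3

3


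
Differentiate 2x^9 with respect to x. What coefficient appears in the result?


We apply the power rule: d/dx [ax^n] = a*n * x^(n-1)
d/dx [2x^9]
= 2 * 9 * x^(9-1)
= 18x^8
The coefficient is 18

18


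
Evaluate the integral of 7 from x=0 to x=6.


The integral of a constant k over [a, b] equals k * (b - a).
integral from 0 to 6 of 7 dx
= 7 * (6 - 0)
= 7 * 6
= 42

42


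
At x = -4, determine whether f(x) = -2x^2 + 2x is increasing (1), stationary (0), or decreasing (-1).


Compute f'(x) to determine behavior:
f'(x) = -4x + 2
f'(-4) = -4 * (-4) + 2
= 16 + 2
= 18
Since f'(-4) > 0, the function is increasing (1)

1


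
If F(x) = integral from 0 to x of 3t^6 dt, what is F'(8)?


By the Fundamental Theorem of Calculus (Part 1):
If F(x) = integral from 0 to x of f(t) dt, then F'(x) = f(x)
Here f(t) = 3t^6
So F'(x) = 3x^6
Evaluate at x = 8:
F'(8) = 3 * 8^6
= 3 * 262144
= 786432

786432


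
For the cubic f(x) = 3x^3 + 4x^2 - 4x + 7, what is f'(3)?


Differentiate f(x) = 3x^3 + 4x^2 - 4x + 7 term by term:
f'(x) = 9x^2 + 8x - 4
Substitute x = 3:
f'(3) = 9 * 3^2 + 8 * 3 - 4
= 81 + 24 - 4
= 101

101


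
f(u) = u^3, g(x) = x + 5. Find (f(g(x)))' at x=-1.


Using the chain rule: (f(g(x)))' = f'(g(x)) * g'(x)
First, find g(-1):
g(-1) = 1 * (-1) + 5 = 4
Next, f'(u) = 3u^2
And g'(x) = 1
So f'(g(-1)) * g'(-1)
= 3 * 4^2 * 1
= 3 * 16 * 1
= 48

48


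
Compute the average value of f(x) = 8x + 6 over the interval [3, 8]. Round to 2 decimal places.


Average value = 1/(b-a) * integral from a to b of f(x) dx
First compute the integral of 8x + 6:
F(x) = 4x^2 + 6x
F(8) = 4 * 64 + 6 * 8 = 304
F(3) = 4 * 9 + 6 * 3 = 54
Integral = 304 - 54 = 250
Average = 250 / (8 - 3) = 250 / 5
= 50 = 50.00

50.00


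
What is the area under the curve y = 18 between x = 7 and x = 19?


The area under a constant function y = 18 is a rectangle.
Width = 19 - 7 = 12
Height = 18
Area = width * height
= 12 * 18
= 216

216


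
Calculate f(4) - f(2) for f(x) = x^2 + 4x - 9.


Net change = f(b) - f(a)
f(x) = x^2 + 4x - 9
Compute f(4):
f(4) = 1 * 4^2 + 4 * 4 - 9
= 16 + 16 - 9
= 23
Compute f(2):
f(2) = 1 * 2^2 + 4 * 2 - 9
= 4 + 8 - 9
= 3
Net change = 23 - 3 = 20

20


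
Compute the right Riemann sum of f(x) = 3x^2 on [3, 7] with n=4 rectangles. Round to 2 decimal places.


Right Riemann sum uses right endpoints of each subinterval.
Interval: [3, 7], n = 4
dx = (7 - 3) / 4 = 1
Right endpoints: [4, 5, 6, 7]
f values: [48, 75, 108, 147]
Sum = dx * (sum of f values)
= 1 * 378
= 378 = 378.00

378.00


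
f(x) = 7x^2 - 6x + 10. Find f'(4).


Differentiate term by term using power and sum rules:
f(x) = 7x^2 - 6x + 10
f'(x) = 14x - 6
Substitute x = 4:
f'(4) = 14 * 4 - 6
= 56 - 6
= 50

50


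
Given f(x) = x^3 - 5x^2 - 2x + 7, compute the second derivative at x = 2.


First derivative:
f'(x) = 3x^2 - 10x - 2
Second derivative:
f''(x) = 6x - 10
Substitute x = 2:
f''(2) = 6 * 2 - 10
= 12 - 10
= 2

2


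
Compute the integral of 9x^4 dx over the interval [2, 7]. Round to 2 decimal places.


Find the antiderivative of 9x^4:
F(x) = 9/5 * x^5
Apply the Fundamental Theorem of Calculus:
F(7) - F(2)
= 9/5 * 7^5 - 9/5 * 2^5
= 9/5 * (16807 - 32)
= 9/5 * 16775
= 30195 = 30195.00

30195.00


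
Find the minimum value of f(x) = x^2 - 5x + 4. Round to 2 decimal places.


For a quadratic f(x) = ax^2 + bx + c with a > 0, the minimum is at the vertex.
Vertex x-coordinate: x = -b/(2a)
x = -(-5) / (2 * 1)
x = 5/2
Substitute back to find the minimum value:
f(5/2) = 1 * (5/2)^2 - 5 * (5/2) + 4
= 25/4 - 25/2 + 4
= -9/4 = -2.25

-2.25


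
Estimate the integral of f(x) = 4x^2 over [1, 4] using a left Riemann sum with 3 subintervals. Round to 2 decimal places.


Left Riemann sum uses left endpoints of each subinterval.
Interval: [1, 4], n = 3
dx = (4 - 1) / 3 = 1
Left endpoints: [1, 2, 3]
f values: [4, 16, 36]
Sum = dx * (sum of f values)
= 1 * 56
= 56 = 56.00

56.00


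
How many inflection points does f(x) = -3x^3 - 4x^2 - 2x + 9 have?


Inflection points occur where f''(x) = 0 and concavity changes.
f(x) = -3x^3 - 4x^2 - 2x + 9
f'(x) = -9x^2 - 8x - 2
f''(x) = -18x - 8
Set f''(x) = 0:
-18x - 8 = 0
x = 8 / (-18) = -4/9
Since f''(x) is linear (degree 1), it changes sign at this point.
Therefore there is exactly 1 inflection point.

1


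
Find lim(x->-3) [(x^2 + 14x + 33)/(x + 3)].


Direct substitution gives 0/0, so we factor the numerator.
Factor: (x^2 + 14x + 33) = (x + 3)(x + 11)
Cancel the common factor (x + 3):
(x^2 + 14x + 33)/(x + 3) = (x + 11)
Now substitute x = -3:
= (-3) - (-11) = 8

8


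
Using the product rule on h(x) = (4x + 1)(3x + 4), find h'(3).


Let u(x) = 4x + 1 and v(x) = 3x + 4
u'(x) = 4
v'(x) = 3
Product rule: h'(x) = u'(x)*v(x) + u(x)*v'(x)
= 4 * (3x + 4) + (4x + 1) * 3
At x = 3:
u(3) = 4 * 3 + 1 = 13
v(3) = 3 * 3 + 4 = 13
h'(3) = 4 * 13 + 13 * 3
= 52 + 39
= 91

91


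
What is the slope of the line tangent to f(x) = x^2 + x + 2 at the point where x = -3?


The slope of the tangent line equals f'(x) at the point.
f(x) = x^2 + x + 2
f'(x) = 2x + 1
At x = -3:
f'(-3) = 2 * (-3) + 1
= -6 + 1
= -5

-5


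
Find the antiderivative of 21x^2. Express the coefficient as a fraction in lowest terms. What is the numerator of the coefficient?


Apply the power rule for integration:
integral of ax^n dx = a/(n+1) * x^(n+1) + C
integral of 21x^2 dx
= 21/3 * x^3 + C
= 7 * x^3 + C
The coefficient in lowest terms is 7 = 7/1, so its numerator is 7

7


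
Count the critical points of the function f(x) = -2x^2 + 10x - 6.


Find where f'(x) = 0:
f'(x) = -4x + 10
Set f'(x) = 0:
-4x + 10 = 0
x = -10 / (-4) = 5/2
This is a linear equation in x, so there is exactly one solution.
Number of critical points: 1

1


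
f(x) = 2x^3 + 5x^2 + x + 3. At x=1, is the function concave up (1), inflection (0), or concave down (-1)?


Concavity is determined by the sign of f''(x).
f(x) = 2x^3 + 5x^2 + x + 3
f'(x) = 6x^2 + 10x + 1
f''(x) = 12x + 10
f''(1) = 12 * 1 + 10
= 12 + 10
= 22
Since f''(1) > 0, the function is concave up (1)

1


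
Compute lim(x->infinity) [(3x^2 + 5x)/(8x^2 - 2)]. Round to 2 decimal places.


For limits at infinity with equal-degree polynomials,
we compare leading coefficients.
Numerator leading term: 3x^2
Denominator leading term: 8x^2
Divide both by x^2:
lim = (3 + 5/x) / (8 - 2/x^2)
As x -> infinity, the 1/x and 1/x^2 terms vanish:
= 3/8 ≈ 0.38

0.38
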